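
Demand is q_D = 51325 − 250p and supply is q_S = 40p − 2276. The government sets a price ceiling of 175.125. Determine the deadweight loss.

In inverse form: demand p = 205.3 − 0.004q, supply p = 56.9 + 0.025q.
Competitive equilibrium: 205.3 − 0.004q = 56.9 + 0.025q → q* = 5117.2414, p* = 184.831.
At the ceiling p = 175.125, quantity supplied = (175.125 − 56.9)/0.025 = 4729.
Willingness to pay at q' = 4729: 205.3 − 0.004·4729 = 186.384.
Δq = 5117.2414 − 4729 = 388.2414; wedge = 186.384 − 175.125 = 11.259.
Deadweight loss = ½ × 388.2414 × 11.259 = 2185.60.

2185.60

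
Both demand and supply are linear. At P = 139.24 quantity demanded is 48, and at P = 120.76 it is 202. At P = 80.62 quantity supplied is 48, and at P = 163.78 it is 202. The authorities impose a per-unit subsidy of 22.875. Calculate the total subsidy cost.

Demand slope = (120.76 − 139.24)/(202 − 48) = −0.12, so P = 145 − 0.12Q.
Supply slope = (163.78 − 80.62)/(202 − 48) = 0.54, so P = 54.7 + 0.54Q.
Competitive equilibrium: 145 − 0.12Q = 54.7 + 0.54Q → Q* = 136.8182, P* = 128.5818.
The subsidy lowers effective supply by 22.875: P = 31.825 + 0.54Q.
New quantity: 145 − 0.12Q = 31.825 + 0.54Q → Q' = 171.4773.
Total subsidy cost = 22.875 × 171.4773 = 3922.54.

3922.54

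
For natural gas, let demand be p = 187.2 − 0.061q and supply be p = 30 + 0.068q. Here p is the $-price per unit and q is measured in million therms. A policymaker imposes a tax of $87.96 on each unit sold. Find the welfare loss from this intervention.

$29988.22 million

Competitive equilibrium: 187.2 − 0.061q = 30 + 0.068q → q* = 1218.6047, p* = 112.8651.
With the tax, the buyer price exceeds the seller price by 87.96: (187.2 − 0.061q) − (30 + 0.068q) = 87.96 → q' = 536.7442.
Δq = 1218.6047 − 536.7442 = 681.8605; the wedge equals the tax, 87.96.
DWL = ½ × 681.8605 × 87.96 = $29988.22 million.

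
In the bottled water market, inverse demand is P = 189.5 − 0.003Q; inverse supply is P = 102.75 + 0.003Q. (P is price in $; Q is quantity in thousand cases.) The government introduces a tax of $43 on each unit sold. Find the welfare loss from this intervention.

Competitive equilibrium: 189.5 − 0.003Q = 102.75 + 0.003Q → Q* = 14458.3333, P* = 146.125.
With the tax, the buyer price exceeds the seller price by 43: (189.5 − 0.003Q) − (102.75 + 0.003Q) = 43 → Q' = 7291.6667.
ΔQ = 14458.3333 − 7291.6667 = 7166.6666; the wedge equals the tax, 43.
Deadweight loss = ½ × 7166.6666 × 43 = $154083.33 thousand.

$154083.33 thousand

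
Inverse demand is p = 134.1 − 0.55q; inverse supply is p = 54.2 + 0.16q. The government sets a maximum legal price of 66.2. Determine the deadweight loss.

500.16

Competitive equilibrium: 134.1 − 0.55q = 54.2 + 0.16q → q* = 112.5352, p* = 72.2056.
At the ceiling p = 66.2, quantity supplied = (66.2 − 54.2)/0.16 = 75.
Willingness to pay at q' = 75: 134.1 − 0.55·75 = 92.85.
Δq = 112.5352 − 75 = 37.5352; wedge = 92.85 − 66.2 = 26.65.
Welfare loss = ½ × 37.5352 × 26.65 = 500.16.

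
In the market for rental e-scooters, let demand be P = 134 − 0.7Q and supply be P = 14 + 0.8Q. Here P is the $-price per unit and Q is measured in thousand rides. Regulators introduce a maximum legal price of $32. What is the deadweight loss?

$2479.69 thousand

Competitive equilibrium: 134 − 0.7Q = 14 + 0.8Q → Q* = 80, P* = 78.
At the ceiling P = 32, quantity supplied = (32 − 14)/0.8 = 22.5.
Willingness to pay at Q' = 22.5: 134 − 0.7·22.5 = 118.25.
ΔQ = 80 − 22.5 = 57.5; wedge = 118.25 − 32 = 86.25.
Deadweight loss = ½ × 57.5 × 86.25 = $2479.69 thousand.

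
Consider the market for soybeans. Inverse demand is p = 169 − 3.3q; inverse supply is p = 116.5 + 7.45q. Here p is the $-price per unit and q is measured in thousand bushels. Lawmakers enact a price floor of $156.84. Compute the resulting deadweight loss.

Competitive equilibrium: 169 − 3.3q = 116.5 + 7.45q → q* = 4.8837, p* = 152.8837.
At the floor p = 156.84, quantity demanded = (169 − 156.84)/3.3 = 3.6848.
Sellers' marginal cost at q' = 3.6848: 116.5 + 7.45·3.6848 = 143.9518.
Δq = 4.8837 − 3.6848 = 1.1989; wedge = 156.84 − 143.9518 = 12.8882.
Deadweight loss = ½ × 1.1989 × 12.8882 = $7.73 thousand.

$7.73 thousand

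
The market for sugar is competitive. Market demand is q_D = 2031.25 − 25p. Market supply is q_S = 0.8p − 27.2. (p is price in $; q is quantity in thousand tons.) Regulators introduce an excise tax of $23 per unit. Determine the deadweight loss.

In inverse form: demand p = 81.25 − 0.04q, supply p = 34 + 1.25q.
Competitive equilibrium: 81.25 − 0.04q = 34 + 1.25q → q* = 36.6279, p* = 79.7849.
With the tax, the buyer price exceeds the seller price by 23: (81.25 − 0.04q) − (34 + 1.25q) = 23 → q' = 18.7984.
Δq = 36.6279 − 18.7984 = 17.8295; the wedge equals the tax, 23.
Deadweight loss = ½ × 17.8295 × 23 = $205.04 thousand.

$205.04 thousand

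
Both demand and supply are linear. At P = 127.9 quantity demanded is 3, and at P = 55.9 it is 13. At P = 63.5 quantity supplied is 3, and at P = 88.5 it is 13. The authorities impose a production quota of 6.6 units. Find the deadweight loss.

Demand slope = (55.9 − 127.9)/(13 − 3) = −7.2, so P = 149.5 − 7.2Q.
Supply slope = (88.5 − 63.5)/(13 − 3) = 2.5, so P = 56 + 2.5Q.
Competitive equilibrium: 149.5 − 7.2Q = 56 + 2.5Q → Q* = 9.6392, P* = 80.0979.
At Q = 6.6: demand price = 149.5 − 7.2·6.6 = 101.98; supply price = 56 + 2.5·6.6 = 72.5.
ΔQ = 9.6392 − 6.6 = 3.0392; wedge = 101.98 − 72.5 = 29.48.
Welfare loss = ½ × 3.0392 × 29.48 = 44.80.

44.80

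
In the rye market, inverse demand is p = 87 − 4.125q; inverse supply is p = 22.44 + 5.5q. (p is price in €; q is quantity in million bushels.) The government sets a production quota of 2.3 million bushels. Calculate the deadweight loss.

€93.49 million

Competitive equilibrium: 87 − 4.125q = 22.44 + 5.5q → q* = 6.7075, p* = 59.3314.
At q = 2.3: demand price = 87 − 4.125·2.3 = 77.5125; supply price = 22.44 + 5.5·2.3 = 35.09.
Δq = 6.7075 − 2.3 = 4.4075; wedge = 77.5125 − 35.09 = 42.4225.
The triangle = ½ × 4.4075 × 42.4225 = €93.49 million.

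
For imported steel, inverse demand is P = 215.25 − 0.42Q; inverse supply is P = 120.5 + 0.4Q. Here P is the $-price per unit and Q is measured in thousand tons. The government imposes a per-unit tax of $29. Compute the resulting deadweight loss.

Competitive equilibrium: 215.25 − 0.42Q = 120.5 + 0.4Q → Q* = 115.54878, P* = 166.71951.
With the tax, the buyer price exceeds the seller price by 29: (215.25 − 0.42Q) − (120.5 + 0.4Q) = 29 → Q' = 80.18293.
ΔQ = 115.54878 − 80.18293 = 35.36585; the wedge equals the tax, 29.
DWL = ½ × 35.36585 × 29 = $512.80 thousand.

$512.80 thousand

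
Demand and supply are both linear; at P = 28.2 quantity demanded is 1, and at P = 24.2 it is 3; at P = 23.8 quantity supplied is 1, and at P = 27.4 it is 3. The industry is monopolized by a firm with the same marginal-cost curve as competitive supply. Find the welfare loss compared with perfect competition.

1.05

Demand slope = (24.2 − 28.2)/(3 − 1) = −2, so P = 30.2 − 2Q.
Supply slope = (27.4 − 23.8)/(3 − 1) = 1.8, so P = 22 + 1.8Q.
Competitive equilibrium: 30.2 − 2Q = 22 + 1.8Q → Q* = 2.1579, P* = 25.8842.
Marginal revenue: MR = 30.2 − 4Q. Set MR = MC: 30.2 − 4Q = 22 + 1.8Q → Q_m = 1.4138.
Price P_m = 30.2 − 2·1.4138 = 27.3724; MC(Q_m) = 22 + 1.8·1.4138 = 24.5448.
Competitive Q* = 2.1579, so ΔQ = 0.7441; wedge = 27.3724 − 24.5448 = 2.8276.
Welfare loss = ½ × 0.7441 × 2.8276 = 1.05.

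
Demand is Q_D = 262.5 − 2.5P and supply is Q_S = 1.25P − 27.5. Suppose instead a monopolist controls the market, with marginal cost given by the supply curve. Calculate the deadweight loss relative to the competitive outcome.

In inverse form: demand P = 105 − 0.4Q, supply P = 22 + 0.8Q.
Competitive equilibrium: 105 − 0.4Q = 22 + 0.8Q → Q* = 69.1667, P* = 77.3333.
Marginal revenue: MR = 105 − 0.8Q. Set MR = MC: 105 − 0.8Q = 22 + 0.8Q → Q_m = 51.875.
Price P_m = 105 − 0.4·51.875 = 84.25; MC(Q_m) = 22 + 0.8·51.875 = 63.5.
Competitive Q* = 69.1667, so ΔQ = 17.2917; wedge = 84.25 − 63.5 = 20.75.
The triangle = ½ × 17.2917 × 20.75 = 179.40.

179.40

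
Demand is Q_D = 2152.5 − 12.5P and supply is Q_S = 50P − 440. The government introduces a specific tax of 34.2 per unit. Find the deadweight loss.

5848.20

In inverse form: demand P = 172.2 − 0.08Q, supply P = 8.8 + 0.02Q.
Competitive equilibrium: 172.2 − 0.08Q = 8.8 + 0.02Q → Q* = 1634, P* = 41.48.
With the tax, the buyer price exceeds the seller price by 34.2: (172.2 − 0.08Q) − (8.8 + 0.02Q) = 34.2 → Q' = 1292.
ΔQ = 1634 − 1292 = 342; the wedge equals the tax, 34.2.
DWL = ½ × 342 × 34.2 = 5848.20.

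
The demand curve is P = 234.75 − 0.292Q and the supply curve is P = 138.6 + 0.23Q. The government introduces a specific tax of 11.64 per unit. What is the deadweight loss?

129.78

Competitive equilibrium: 234.75 − 0.292Q = 138.6 + 0.23Q → Q* = 184.1954, P* = 180.9649.
With the tax, the buyer price exceeds the seller price by 11.64: (234.75 − 0.292Q) − (138.6 + 0.23Q) = 11.64 → Q' = 161.8966.
ΔQ = 184.1954 − 161.8966 = 22.2988; the wedge equals the tax, 11.64.
Welfare loss = ½ × 22.2988 × 11.64 = 129.78.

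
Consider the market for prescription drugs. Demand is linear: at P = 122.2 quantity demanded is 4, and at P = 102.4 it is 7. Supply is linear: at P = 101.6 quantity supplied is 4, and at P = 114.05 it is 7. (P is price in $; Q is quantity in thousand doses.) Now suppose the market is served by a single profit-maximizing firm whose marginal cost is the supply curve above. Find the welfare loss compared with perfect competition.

$27.22 thousand

Demand slope = (102.4 − 122.2)/(7 − 4) = −6.6, so P = 148.6 − 6.6Q.
Supply slope = (114.05 − 101.6)/(7 − 4) = 4.15, so P = 85 + 4.15Q.
Competitive equilibrium: 148.6 − 6.6Q = 85 + 4.15Q → Q* = 5.91628, P* = 109.55256.
Marginal revenue: MR = 148.6 − 13.2Q. Set MR = MC: 148.6 − 13.2Q = 85 + 4.15Q → Q_m = 3.66571.
Price P_m = 148.6 − 6.6·3.66571 = 124.40631; MC(Q_m) = 85 + 4.15·3.66571 = 100.2127.
Competitive Q* = 5.91628, so ΔQ = 2.25057; wedge = 124.40631 − 100.2127 = 24.19361.
The triangle = ½ × 2.25057 × 24.19361 = $27.22 thousand.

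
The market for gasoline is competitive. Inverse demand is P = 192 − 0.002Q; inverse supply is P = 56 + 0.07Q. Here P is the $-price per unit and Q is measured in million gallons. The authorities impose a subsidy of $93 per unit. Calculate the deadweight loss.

$60062.50 million

Competitive equilibrium: 192 − 0.002Q = 56 + 0.07Q → Q* = 1888.8889, P* = 188.2222.
The subsidy lowers effective supply by 93: P = 0.07Q − 37.
New quantity: 192 − 0.002Q = 0.07Q − 37 → Q' = 3180.5556.
Overproduction ΔQ = 3180.5556 − 1888.8889 = 1291.6667; wedge = subsidy = 93.
Welfare loss = ½ × 1291.6667 × 93 = $60062.50 million.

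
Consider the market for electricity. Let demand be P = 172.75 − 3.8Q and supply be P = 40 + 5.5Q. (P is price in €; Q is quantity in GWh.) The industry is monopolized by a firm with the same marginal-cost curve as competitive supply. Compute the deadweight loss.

Competitive equilibrium: 172.75 − 3.8Q = 40 + 5.5Q → Q* = 14.2742, P* = 118.5081.
Marginal revenue: MR = 172.75 − 7.6Q. Set MR = MC: 172.75 − 7.6Q = 40 + 5.5Q → Q_m = 10.1336.
Price P_m = 172.75 − 3.8·10.1336 = 134.2423; MC(Q_m) = 40 + 5.5·10.1336 = 95.7348.
Competitive Q* = 14.2742, so ΔQ = 4.1406; wedge = 134.2423 − 95.7348 = 38.5075.
Deadweight loss = ½ × 4.1406 × 38.5075 = €79.72.

€79.72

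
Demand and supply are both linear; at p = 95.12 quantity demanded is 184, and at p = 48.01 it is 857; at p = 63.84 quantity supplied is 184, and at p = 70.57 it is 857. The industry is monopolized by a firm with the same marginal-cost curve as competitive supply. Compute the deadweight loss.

Demand slope = (48.01 − 95.12)/(857 − 184) = −0.07, so p = 108 − 0.07q.
Supply slope = (70.57 − 63.84)/(857 − 184) = 0.01, so p = 62 + 0.01q.
Competitive equilibrium: 108 − 0.07q = 62 + 0.01q → q* = 575, p* = 67.75.
Marginal revenue: MR = 108 − 0.14q. Set MR = MC: 108 − 0.14q = 62 + 0.01q → q_m = 306.66667.
Price p_m = 108 − 0.07·306.66667 = 86.53333; MC(q_m) = 62 + 0.01·306.66667 = 65.06667.
Competitive q* = 575, so Δq = 268.33333; wedge = 86.53333 − 65.06667 = 21.46666.
The triangle = ½ × 268.33333 × 21.46666 = 2880.11.

2880.11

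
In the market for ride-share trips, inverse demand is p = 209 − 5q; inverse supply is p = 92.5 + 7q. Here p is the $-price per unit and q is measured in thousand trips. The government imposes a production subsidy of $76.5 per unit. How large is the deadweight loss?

$243.84 thousand

Competitive equilibrium: 209 − 5q = 92.5 + 7q → q* = 9.7083, p* = 160.4583.
The subsidy lowers effective supply by 76.5: p = 16 + 7q.
New quantity: 209 − 5q = 16 + 7q → q' = 16.0833.
Overproduction Δq = 16.0833 − 9.7083 = 6.375; wedge = subsidy = 76.5.
Welfare loss = ½ × 6.375 × 76.5 = $243.84 thousand.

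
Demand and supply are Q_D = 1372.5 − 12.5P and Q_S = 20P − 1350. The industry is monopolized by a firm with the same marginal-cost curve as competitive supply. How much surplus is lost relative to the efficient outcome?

In inverse form: demand P = 109.8 − 0.08Q, supply P = 67.5 + 0.05Q.
Competitive equilibrium: 109.8 − 0.08Q = 67.5 + 0.05Q → Q* = 325.3846, P* = 83.7692.
Marginal revenue: MR = 109.8 − 0.16Q. Set MR = MC: 109.8 − 0.16Q = 67.5 + 0.05Q → Q_m = 201.4286.
Price P_m = 109.8 − 0.08·201.4286 = 93.6857; MC(Q_m) = 67.5 + 0.05·201.4286 = 77.5714.
Competitive Q* = 325.3846, so ΔQ = 123.956; wedge = 93.6857 − 77.5714 = 16.1143.
Deadweight loss = ½ × 123.956 × 16.1143 = 998.73.

998.73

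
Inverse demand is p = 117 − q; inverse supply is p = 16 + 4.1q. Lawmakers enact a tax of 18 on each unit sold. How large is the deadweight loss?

31.76

Competitive equilibrium: 117 − q = 16 + 4.1q → q* = 19.8039, p* = 97.1961.
With the tax, the buyer price exceeds the seller price by 18: (117 − q) − (16 + 4.1q) = 18 → q' = 16.2745.
Δq = 19.8039 − 16.2745 = 3.5294; the wedge equals the tax, 18.
The triangle = ½ × 3.5294 × 18 = 31.76.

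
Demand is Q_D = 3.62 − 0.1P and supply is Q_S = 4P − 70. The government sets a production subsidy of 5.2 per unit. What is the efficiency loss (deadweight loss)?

In inverse form: demand P = 36.2 − 10Q, supply P = 17.5 + 0.25Q.
Competitive equilibrium: 36.2 − 10Q = 17.5 + 0.25Q → Q* = 1.8244, P* = 17.9561.
The subsidy lowers effective supply by 5.2: P = 12.3 + 0.25Q.
New quantity: 36.2 − 10Q = 12.3 + 0.25Q → Q' = 2.3317.
Overproduction ΔQ = 2.3317 − 1.8244 = 0.5073; wedge = subsidy = 5.2.
The triangle = ½ × 0.5073 × 5.2 = 1.32.

1.32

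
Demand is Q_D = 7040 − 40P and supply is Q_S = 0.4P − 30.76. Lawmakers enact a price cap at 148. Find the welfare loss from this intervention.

In inverse form: demand P = 176 − 0.025Q, supply P = 76.9 + 2.5Q.
Competitive equilibrium: 176 − 0.025Q = 76.9 + 2.5Q → Q* = 39.2475, P* = 175.0188.
At the ceiling P = 148, quantity supplied = (148 − 76.9)/2.5 = 28.44.
Willingness to pay at Q' = 28.44: 176 − 0.025·28.44 = 175.289.
ΔQ = 39.2475 − 28.44 = 10.8075; wedge = 175.289 − 148 = 27.289.
The triangle = ½ × 10.8075 × 27.289 = 147.46.

147.46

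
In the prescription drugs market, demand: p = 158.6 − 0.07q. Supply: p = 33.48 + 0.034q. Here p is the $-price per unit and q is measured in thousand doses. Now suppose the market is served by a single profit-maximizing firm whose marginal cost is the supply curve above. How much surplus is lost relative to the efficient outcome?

Competitive equilibrium: 158.6 − 0.07q = 33.48 + 0.034q → q* = 1203.07692, p* = 74.38462.
Marginal revenue: MR = 158.6 − 0.14q. Set MR = MC: 158.6 − 0.14q = 33.48 + 0.034q → q_m = 719.08046.
Price p_m = 158.6 − 0.07·719.08046 = 108.26437; MC(q_m) = 33.48 + 0.034·719.08046 = 57.92874.
Competitive q* = 1203.07692, so Δq = 483.99646; wedge = 108.26437 − 57.92874 = 50.33563.
Welfare loss = ½ × 483.99646 × 50.33563 = $12181.13 thousand.

$12181.13 thousand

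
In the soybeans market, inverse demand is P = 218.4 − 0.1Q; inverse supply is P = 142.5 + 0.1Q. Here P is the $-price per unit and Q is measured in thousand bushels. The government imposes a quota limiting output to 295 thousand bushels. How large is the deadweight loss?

Competitive equilibrium: 218.4 − 0.1Q = 142.5 + 0.1Q → Q* = 379.5, P* = 180.45.
At Q = 295: demand price = 218.4 − 0.1·295 = 188.9; supply price = 142.5 + 0.1·295 = 172.
ΔQ = 379.5 − 295 = 84.5; wedge = 188.9 − 172 = 16.9.
Welfare loss = ½ × 84.5 × 16.9 = $714.025 thousand.

$714.025 thousand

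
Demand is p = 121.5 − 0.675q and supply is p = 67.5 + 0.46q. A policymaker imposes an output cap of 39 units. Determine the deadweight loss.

41.75

Competitive equilibrium: 121.5 − 0.675q = 67.5 + 0.46q → q* = 47.5771, p* = 89.3855.
At q = 39: demand price = 121.5 − 0.675·39 = 95.175; supply price = 67.5 + 0.46·39 = 85.44.
Δq = 47.5771 − 39 = 8.5771; wedge = 95.175 − 85.44 = 9.735.
Deadweight loss = ½ × 8.5771 × 9.735 = 41.75.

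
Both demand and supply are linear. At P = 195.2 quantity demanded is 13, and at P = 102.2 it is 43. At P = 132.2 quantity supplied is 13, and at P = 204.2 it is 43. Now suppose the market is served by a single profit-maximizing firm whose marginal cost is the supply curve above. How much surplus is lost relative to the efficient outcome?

Demand slope = (102.2 − 195.2)/(43 − 13) = −3.1, so P = 235.5 − 3.1Q.
Supply slope = (204.2 − 132.2)/(43 − 13) = 2.4, so P = 101 + 2.4Q.
Competitive equilibrium: 235.5 − 3.1Q = 101 + 2.4Q → Q* = 24.4545, P* = 159.6909.
Marginal revenue: MR = 235.5 − 6.2Q. Set MR = MC: 235.5 − 6.2Q = 101 + 2.4Q → Q_m = 15.6395.
Price P_m = 235.5 − 3.1·15.6395 = 187.0176; MC(Q_m) = 101 + 2.4·15.6395 = 138.5348.
Competitive Q* = 24.4545, so ΔQ = 8.815; wedge = 187.0176 − 138.5348 = 48.4828.
DWL = ½ × 8.815 × 48.4828 = 213.69.

213.69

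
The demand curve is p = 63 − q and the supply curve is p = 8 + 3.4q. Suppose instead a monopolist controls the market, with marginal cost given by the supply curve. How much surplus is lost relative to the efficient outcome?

11.79

Competitive equilibrium: 63 − q = 8 + 3.4q → q* = 12.5, p* = 50.5.
Marginal revenue: MR = 63 − 2q. Set MR = MC: 63 − 2q = 8 + 3.4q → q_m = 10.1852.
Price p_m = 63 − 1·10.1852 = 52.8148; MC(q_m) = 8 + 3.4·10.1852 = 42.6297.
Competitive q* = 12.5, so Δq = 2.3148; wedge = 52.8148 − 42.6297 = 10.1851.
Deadweight loss = ½ × 2.3148 × 10.1851 = 11.79.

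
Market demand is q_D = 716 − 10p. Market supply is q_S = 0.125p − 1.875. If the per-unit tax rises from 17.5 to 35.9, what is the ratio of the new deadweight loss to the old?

4.208

In inverse form: demand p = 71.6 − 0.1q, supply p = 15 + 8q.
Competitive equilibrium: 71.6 − 0.1q = 15 + 8q → q* = 6.9877, p* = 70.9012.
For a per-unit tax t: Δq = t/8.1, so DWL = ½·t·(t/8.1) = t²/16.2.
At t = 17.5: DWL = 18.904. At t = 35.9: DWL = 79.556.
Ratio = (35.9/17.5)² = 4.208.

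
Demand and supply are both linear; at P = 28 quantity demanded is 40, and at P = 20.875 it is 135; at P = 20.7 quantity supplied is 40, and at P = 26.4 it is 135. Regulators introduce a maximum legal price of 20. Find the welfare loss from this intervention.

291.72

Demand slope = (20.875 − 28)/(135 − 40) = −0.075, so P = 31 − 0.075Q.
Supply slope = (26.4 − 20.7)/(135 − 40) = 0.06, so P = 18.3 + 0.06Q.
Competitive equilibrium: 31 − 0.075Q = 18.3 + 0.06Q → Q* = 94.0741, P* = 23.9444.
At the ceiling P = 20, quantity supplied = (20 − 18.3)/0.06 = 28.3333.
Willingness to pay at Q' = 28.3333: 31 − 0.075·28.3333 = 28.875.
ΔQ = 94.0741 − 28.3333 = 65.7408; wedge = 28.875 − 20 = 8.875.
Deadweight loss = ½ × 65.7408 × 8.875 = 291.72.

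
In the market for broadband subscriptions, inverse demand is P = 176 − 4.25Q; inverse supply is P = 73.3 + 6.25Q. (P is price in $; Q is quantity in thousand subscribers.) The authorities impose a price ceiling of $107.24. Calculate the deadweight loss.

$99.37 thousand

Competitive equilibrium: 176 − 4.25Q = 73.3 + 6.25Q → Q* = 9.781, P* = 134.431.
At the ceiling P = 107.24, quantity supplied = (107.24 − 73.3)/6.25 = 5.4304.
Willingness to pay at Q' = 5.4304: 176 − 4.25·5.4304 = 152.9208.
ΔQ = 9.781 − 5.4304 = 4.3506; wedge = 152.9208 − 107.24 = 45.6808.
Welfare loss = ½ × 4.3506 × 45.6808 = $99.37 thousand.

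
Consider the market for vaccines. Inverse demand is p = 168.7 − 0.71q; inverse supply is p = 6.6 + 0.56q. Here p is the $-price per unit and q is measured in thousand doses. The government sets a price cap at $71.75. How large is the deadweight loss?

Competitive equilibrium: 168.7 − 0.71q = 6.6 + 0.56q → q* = 127.6378, p* = 78.0772.
At the ceiling p = 71.75, quantity supplied = (71.75 − 6.6)/0.56 = 116.3393.
Willingness to pay at q' = 116.3393: 168.7 − 0.71·116.3393 = 86.0991.
Δq = 127.6378 − 116.3393 = 11.2985; wedge = 86.0991 − 71.75 = 14.3491.
Deadweight loss = ½ × 11.2985 × 14.3491 = $81.06 thousand.

$81.06 thousand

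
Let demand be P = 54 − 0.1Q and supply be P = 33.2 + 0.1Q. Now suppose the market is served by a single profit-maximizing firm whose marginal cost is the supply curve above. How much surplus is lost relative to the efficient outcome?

120.18

Competitive equilibrium: 54 − 0.1Q = 33.2 + 0.1Q → Q* = 104, P* = 43.6.
Marginal revenue: MR = 54 − 0.2Q. Set MR = MC: 54 − 0.2Q = 33.2 + 0.1Q → Q_m = 69.3333.
Price P_m = 54 − 0.1·69.3333 = 47.0667; MC(Q_m) = 33.2 + 0.1·69.3333 = 40.1333.
Competitive Q* = 104, so ΔQ = 34.6667; wedge = 47.0667 − 40.1333 = 6.9334.
Deadweight loss = ½ × 34.6667 × 6.9334 = 120.18.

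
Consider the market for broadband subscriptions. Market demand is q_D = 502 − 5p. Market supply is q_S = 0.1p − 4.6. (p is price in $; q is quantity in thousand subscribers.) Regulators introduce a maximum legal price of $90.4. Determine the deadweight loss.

$4.07 thousand

In inverse form: demand p = 100.4 − 0.2q, supply p = 46 + 10q.
Competitive equilibrium: 100.4 − 0.2q = 46 + 10q → q* = 5.3333, p* = 99.3333.
At the ceiling p = 90.4, quantity supplied = (90.4 − 46)/10 = 4.44.
Willingness to pay at q' = 4.44: 100.4 − 0.2·4.44 = 99.512.
Δq = 5.3333 − 4.44 = 0.8933; wedge = 99.512 − 90.4 = 9.112.
The triangle = ½ × 0.8933 × 9.112 = $4.07 thousand.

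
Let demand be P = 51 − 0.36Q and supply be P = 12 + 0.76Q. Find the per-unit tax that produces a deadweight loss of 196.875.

21

Competitive equilibrium: 51 − 0.36Q = 12 + 0.76Q → Q* = 34.8214, P* = 38.4643.
A tax t gives ΔQ = t/1.12 and wedge t, so DWL = t²/2.24.
t²/2.24 = 196.875 → t² = 441 → t = 21.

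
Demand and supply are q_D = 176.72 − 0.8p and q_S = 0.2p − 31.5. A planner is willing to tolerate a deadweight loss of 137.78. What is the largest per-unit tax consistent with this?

In inverse form: demand p = 220.9 − 1.25q, supply p = 157.5 + 5q.
Competitive equilibrium: 220.9 − 1.25q = 157.5 + 5q → q* = 10.144, p* = 208.22.
A tax t gives Δq = t/6.25 and wedge t, so DWL = t²/12.5.
t²/12.5 = 137.78 → t² = 1722.25 → t = 41.5.

41.5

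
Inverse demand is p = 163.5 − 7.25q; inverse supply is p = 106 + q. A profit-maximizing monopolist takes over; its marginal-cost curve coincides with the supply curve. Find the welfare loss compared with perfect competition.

Competitive equilibrium: 163.5 − 7.25q = 106 + q → q* = 6.9697, p* = 112.9697.
Marginal revenue: MR = 163.5 − 14.5q. Set MR = MC: 163.5 − 14.5q = 106 + q → q_m = 3.7097.
Price p_m = 163.5 − 7.25·3.7097 = 136.6047; MC(q_m) = 106 + 1·3.7097 = 109.7097.
Competitive q* = 6.9697, so Δq = 3.26; wedge = 136.6047 − 109.7097 = 26.895.
The triangle = ½ × 3.26 × 26.895 = 43.84.

43.84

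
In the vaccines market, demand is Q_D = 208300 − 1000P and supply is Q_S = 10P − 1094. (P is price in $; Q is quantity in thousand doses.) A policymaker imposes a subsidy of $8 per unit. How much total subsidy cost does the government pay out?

In inverse form: demand P = 208.3 − 0.001Q, supply P = 109.4 + 0.1Q.
Competitive equilibrium: 208.3 − 0.001Q = 109.4 + 0.1Q → Q* = 979.2079, P* = 207.3208.
The subsidy lowers effective supply by 8: P = 101.4 + 0.1Q.
New quantity: 208.3 − 0.001Q = 101.4 + 0.1Q → Q' = 1058.4158.
Total subsidy cost = 8 × 1058.4158 = $8467.33 thousand.

$8467.33 thousand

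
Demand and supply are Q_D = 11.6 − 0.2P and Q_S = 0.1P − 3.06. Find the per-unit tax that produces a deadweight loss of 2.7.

9

In inverse form: demand P = 58 − 5Q, supply P = 30.6 + 10Q.
Competitive equilibrium: 58 − 5Q = 30.6 + 10Q → Q* = 1.8267, P* = 48.8667.
A tax t gives ΔQ = t/15 and wedge t, so DWL = t²/30.
t²/30 = 2.7 → t² = 81 → t = 9.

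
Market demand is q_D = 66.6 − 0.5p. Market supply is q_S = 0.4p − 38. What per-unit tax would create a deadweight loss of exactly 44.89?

20.1

In inverse form: demand p = 133.2 − 2q, supply p = 95 + 2.5q.
Competitive equilibrium: 133.2 − 2q = 95 + 2.5q → q* = 8.4889, p* = 116.2222.
A tax t gives Δq = t/4.5 and wedge t, so DWL = t²/9.
t²/9 = 44.89 → t² = 404.01 → t = 20.1.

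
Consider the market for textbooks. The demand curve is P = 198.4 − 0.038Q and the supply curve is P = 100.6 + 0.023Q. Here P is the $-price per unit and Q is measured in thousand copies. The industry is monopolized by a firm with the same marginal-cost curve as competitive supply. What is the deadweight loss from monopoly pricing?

$11550.87 thousand

Competitive equilibrium: 198.4 − 0.038Q = 100.6 + 0.023Q → Q* = 1603.2787, P* = 137.4754.
Marginal revenue: MR = 198.4 − 0.076Q. Set MR = MC: 198.4 − 0.076Q = 100.6 + 0.023Q → Q_m = 987.8788.
Price P_m = 198.4 − 0.038·987.8788 = 160.8606; MC(Q_m) = 100.6 + 0.023·987.8788 = 123.3212.
Competitive Q* = 1603.2787, so ΔQ = 615.3999; wedge = 160.8606 − 123.3212 = 37.5394.
Welfare loss = ½ × 615.3999 × 37.5394 = $11550.87 thousand.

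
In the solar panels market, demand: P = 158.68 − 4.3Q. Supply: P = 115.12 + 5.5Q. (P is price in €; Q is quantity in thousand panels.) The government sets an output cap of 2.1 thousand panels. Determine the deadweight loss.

€26.94 thousand

Competitive equilibrium: 158.68 − 4.3Q = 115.12 + 5.5Q → Q* = 4.4449, P* = 139.5669.
At Q = 2.1: demand price = 158.68 − 4.3·2.1 = 149.65; supply price = 115.12 + 5.5·2.1 = 126.67.
ΔQ = 4.4449 − 2.1 = 2.3449; wedge = 149.65 − 126.67 = 22.98.
The triangle = ½ × 2.3449 × 22.98 = €26.94 thousand.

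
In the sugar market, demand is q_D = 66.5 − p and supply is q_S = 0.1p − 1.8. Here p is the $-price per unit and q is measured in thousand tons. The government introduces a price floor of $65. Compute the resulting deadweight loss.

In inverse form: demand p = 66.5 − q, supply p = 18 + 10q.
Competitive equilibrium: 66.5 − q = 18 + 10q → q* = 4.4091, p* = 62.0909.
At the floor p = 65, quantity demanded = (66.5 − 65)/1 = 1.5.
Sellers' marginal cost at q' = 1.5: 18 + 10·1.5 = 33.
Δq = 4.4091 − 1.5 = 2.9091; wedge = 65 − 33 = 32.
Welfare loss = ½ × 2.9091 × 32 = $46.55 thousand.

$46.55 thousand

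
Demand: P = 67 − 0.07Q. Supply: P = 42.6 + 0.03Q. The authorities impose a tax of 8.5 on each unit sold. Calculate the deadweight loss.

361.25

Competitive equilibrium: 67 − 0.07Q = 42.6 + 0.03Q → Q* = 244, P* = 49.92.
With the tax, the buyer price exceeds the seller price by 8.5: (67 − 0.07Q) − (42.6 + 0.03Q) = 8.5 → Q' = 159.
ΔQ = 244 − 159 = 85; the wedge equals the tax, 8.5.
DWL = ½ × 85 × 8.5 = 361.25.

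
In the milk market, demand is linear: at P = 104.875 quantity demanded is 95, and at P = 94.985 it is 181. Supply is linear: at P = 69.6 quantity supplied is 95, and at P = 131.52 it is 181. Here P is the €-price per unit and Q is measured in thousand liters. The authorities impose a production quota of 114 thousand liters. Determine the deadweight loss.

€225.60 thousand

Demand slope = (94.985 − 104.875)/(181 − 95) = −0.115, so P = 115.8 − 0.115Q.
Supply slope = (131.52 − 69.6)/(181 − 95) = 0.72, so P = 1.2 + 0.72Q.
Competitive equilibrium: 115.8 − 0.115Q = 1.2 + 0.72Q → Q* = 137.2455, P* = 100.0168.
At Q = 114: demand price = 115.8 − 0.115·114 = 102.69; supply price = 1.2 + 0.72·114 = 83.28.
ΔQ = 137.2455 − 114 = 23.2455; wedge = 102.69 − 83.28 = 19.41.
DWL = ½ × 23.2455 × 19.41 = €225.60 thousand.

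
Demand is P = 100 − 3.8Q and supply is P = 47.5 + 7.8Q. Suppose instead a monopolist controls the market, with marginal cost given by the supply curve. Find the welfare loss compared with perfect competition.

7.23

Competitive equilibrium: 100 − 3.8Q = 47.5 + 7.8Q → Q* = 4.5259, P* = 82.8017.
Marginal revenue: MR = 100 − 7.6Q. Set MR = MC: 100 − 7.6Q = 47.5 + 7.8Q → Q_m = 3.4091.
Price P_m = 100 − 3.8·3.4091 = 87.0454; MC(Q_m) = 47.5 + 7.8·3.4091 = 74.091.
Competitive Q* = 4.5259, so ΔQ = 1.1168; wedge = 87.0454 − 74.091 = 12.9544.
The triangle = ½ × 1.1168 × 12.9544 = 7.23.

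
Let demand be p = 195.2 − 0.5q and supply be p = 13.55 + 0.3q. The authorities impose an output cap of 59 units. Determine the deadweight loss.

11298

Competitive equilibrium: 195.2 − 0.5q = 13.55 + 0.3q → q* = 227.0625, p* = 81.6688.
At q = 59: demand price = 195.2 − 0.5·59 = 165.7; supply price = 13.55 + 0.3·59 = 31.25.
Δq = 227.0625 − 59 = 168.0625; wedge = 165.7 − 31.25 = 134.45.
The triangle = ½ × 168.0625 × 134.45 = 11298.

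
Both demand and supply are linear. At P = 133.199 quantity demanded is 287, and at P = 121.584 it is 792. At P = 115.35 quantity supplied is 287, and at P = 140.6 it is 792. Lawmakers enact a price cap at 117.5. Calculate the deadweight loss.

1482.08

Demand slope = (121.584 − 133.199)/(792 − 287) = −0.023, so P = 139.8 − 0.023Q.
Supply slope = (140.6 − 115.35)/(792 − 287) = 0.05, so P = 101 + 0.05Q.
Competitive equilibrium: 139.8 − 0.023Q = 101 + 0.05Q → Q* = 531.5068, P* = 127.5753.
At the ceiling P = 117.5, quantity supplied = (117.5 − 101)/0.05 = 330.
Willingness to pay at Q' = 330: 139.8 − 0.023·330 = 132.21.
ΔQ = 531.5068 − 330 = 201.5068; wedge = 132.21 − 117.5 = 14.71.
DWL = ½ × 201.5068 × 14.71 = 1482.08.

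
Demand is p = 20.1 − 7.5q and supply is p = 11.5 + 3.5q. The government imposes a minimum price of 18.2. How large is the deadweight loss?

1.54

Competitive equilibrium: 20.1 − 7.5q = 11.5 + 3.5q → q* = 0.7818, p* = 14.2364.
At the floor p = 18.2, quantity demanded = (20.1 − 18.2)/7.5 = 0.2533.
Sellers' marginal cost at q' = 0.2533: 11.5 + 3.5·0.2533 = 12.3866.
Δq = 0.7818 − 0.2533 = 0.5285; wedge = 18.2 − 12.3866 = 5.8134.
Deadweight loss = ½ × 0.5285 × 5.8134 = 1.54.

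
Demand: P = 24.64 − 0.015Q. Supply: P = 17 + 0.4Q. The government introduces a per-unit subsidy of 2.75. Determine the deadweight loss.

Competitive equilibrium: 24.64 − 0.015Q = 17 + 0.4Q → Q* = 18.4096, P* = 24.3639.
The subsidy lowers effective supply by 2.75: P = 14.25 + 0.4Q.
New quantity: 24.64 − 0.015Q = 14.25 + 0.4Q → Q' = 25.0361.
Overproduction ΔQ = 25.0361 − 18.4096 = 6.6265; wedge = subsidy = 2.75.
Welfare loss = ½ × 6.6265 × 2.75 = 9.11.

9.11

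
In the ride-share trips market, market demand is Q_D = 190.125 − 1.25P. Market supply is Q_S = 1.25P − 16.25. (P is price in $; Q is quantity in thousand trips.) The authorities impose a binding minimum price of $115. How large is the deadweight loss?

In inverse form: demand P = 152.1 − 0.8Q, supply P = 13 + 0.8Q.
Competitive equilibrium: 152.1 − 0.8Q = 13 + 0.8Q → Q* = 86.9375, P* = 82.55.
At the floor P = 115, quantity demanded = (152.1 − 115)/0.8 = 46.375.
Sellers' marginal cost at Q' = 46.375: 13 + 0.8·46.375 = 50.1.
ΔQ = 86.9375 − 46.375 = 40.5625; wedge = 115 − 50.1 = 64.9.
DWL = ½ × 40.5625 × 64.9 = $1316.25 thousand.

$1316.25 thousand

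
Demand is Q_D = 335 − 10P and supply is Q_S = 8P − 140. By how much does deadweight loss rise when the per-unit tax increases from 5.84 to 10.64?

In inverse form: demand P = 33.5 − 0.1Q, supply P = 17.5 + 0.125Q.
Competitive equilibrium: 33.5 − 0.1Q = 17.5 + 0.125Q → Q* = 71.1111, P* = 26.3889.
For a per-unit tax t: ΔQ = t/0.225, so DWL = ½·t·(t/0.225) = t²/0.45.
At t = 5.84: DWL = 75.79. At t = 10.64: DWL = 251.577.
Increase = 251.577 − 75.79 = 175.79.

175.79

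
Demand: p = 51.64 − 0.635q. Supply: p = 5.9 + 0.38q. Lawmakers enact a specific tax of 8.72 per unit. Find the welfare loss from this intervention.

Competitive equilibrium: 51.64 − 0.635q = 5.9 + 0.38q → q* = 45.064, p* = 23.0243.
With the tax, the buyer price exceeds the seller price by 8.72: (51.64 − 0.635q) − (5.9 + 0.38q) = 8.72 → q' = 36.4729.
Δq = 45.064 − 36.4729 = 8.5911; the wedge equals the tax, 8.72.
The triangle = ½ × 8.5911 × 8.72 = 37.46.

37.46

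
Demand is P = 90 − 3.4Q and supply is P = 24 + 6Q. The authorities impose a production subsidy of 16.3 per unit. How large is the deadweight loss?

14.13

Competitive equilibrium: 90 − 3.4Q = 24 + 6Q → Q* = 7.0213, P* = 66.1277.
The subsidy lowers effective supply by 16.3: P = 7.7 + 6Q.
New quantity: 90 − 3.4Q = 7.7 + 6Q → Q' = 8.7553.
Overproduction ΔQ = 8.7553 − 7.0213 = 1.734; wedge = subsidy = 16.3.
Deadweight loss = ½ × 1.734 × 16.3 = 14.13.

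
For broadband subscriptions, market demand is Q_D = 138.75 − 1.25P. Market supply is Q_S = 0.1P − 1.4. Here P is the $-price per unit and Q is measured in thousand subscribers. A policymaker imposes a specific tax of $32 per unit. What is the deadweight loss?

$47.41 thousand

In inverse form: demand P = 111 − 0.8Q, supply P = 14 + 10Q.
Competitive equilibrium: 111 − 0.8Q = 14 + 10Q → Q* = 8.9815, P* = 103.8148.
With the tax, the buyer price exceeds the seller price by 32: (111 − 0.8Q) − (14 + 10Q) = 32 → Q' = 6.0185.
ΔQ = 8.9815 − 6.0185 = 2.963; the wedge equals the tax, 32.
The triangle = ½ × 2.963 × 32 = $47.41 thousand.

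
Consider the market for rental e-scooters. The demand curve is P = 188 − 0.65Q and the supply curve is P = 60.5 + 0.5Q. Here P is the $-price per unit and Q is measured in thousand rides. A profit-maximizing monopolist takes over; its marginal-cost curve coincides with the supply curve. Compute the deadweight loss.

$921.67 thousand

Competitive equilibrium: 188 − 0.65Q = 60.5 + 0.5Q → Q* = 110.8696, P* = 115.9348.
Marginal revenue: MR = 188 − 1.3Q. Set MR = MC: 188 − 1.3Q = 60.5 + 0.5Q → Q_m = 70.8333.
Price P_m = 188 − 0.65·70.8333 = 141.9584; MC(Q_m) = 60.5 + 0.5·70.8333 = 95.9167.
Competitive Q* = 110.8696, so ΔQ = 40.0363; wedge = 141.9584 − 95.9167 = 46.0417.
Deadweight loss = ½ × 40.0363 × 46.0417 = $921.67 thousand.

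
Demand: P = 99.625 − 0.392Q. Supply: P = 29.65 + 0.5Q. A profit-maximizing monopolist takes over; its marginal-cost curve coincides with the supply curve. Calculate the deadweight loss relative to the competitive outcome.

255.82

Competitive equilibrium: 99.625 − 0.392Q = 29.65 + 0.5Q → Q* = 78.4473, P* = 68.8737.
Marginal revenue: MR = 99.625 − 0.784Q. Set MR = MC: 99.625 − 0.784Q = 29.65 + 0.5Q → Q_m = 54.4977.
Price P_m = 99.625 − 0.392·54.4977 = 78.2619; MC(Q_m) = 29.65 + 0.5·54.4977 = 56.8989.
Competitive Q* = 78.4473, so ΔQ = 23.9496; wedge = 78.2619 − 56.8989 = 21.363.
Welfare loss = ½ × 23.9496 × 21.363 = 255.82.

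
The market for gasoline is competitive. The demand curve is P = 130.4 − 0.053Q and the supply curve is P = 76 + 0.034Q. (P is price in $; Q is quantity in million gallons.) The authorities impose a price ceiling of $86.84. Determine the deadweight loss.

$4085.52 million

Competitive equilibrium: 130.4 − 0.053Q = 76 + 0.034Q → Q* = 625.28736, P* = 97.25977.
At the ceiling P = 86.84, quantity supplied = (86.84 − 76)/0.034 = 318.82353.
Willingness to pay at Q' = 318.82353: 130.4 − 0.053·318.82353 = 113.50235.
ΔQ = 625.28736 − 318.82353 = 306.46383; wedge = 113.50235 − 86.84 = 26.66235.
Deadweight loss = ½ × 306.46383 × 26.66235 = $4085.52 million.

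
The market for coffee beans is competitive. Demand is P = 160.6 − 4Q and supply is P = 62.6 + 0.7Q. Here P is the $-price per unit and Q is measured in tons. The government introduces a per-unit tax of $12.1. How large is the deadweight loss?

$15.58

Competitive equilibrium: 160.6 − 4Q = 62.6 + 0.7Q → Q* = 20.8511, P* = 77.1957.
With the tax, the buyer price exceeds the seller price by 12.1: (160.6 − 4Q) − (62.6 + 0.7Q) = 12.1 → Q' = 18.2766.
ΔQ = 20.8511 − 18.2766 = 2.5745; the wedge equals the tax, 12.1.
Welfare loss = ½ × 2.5745 × 12.1 = $15.58.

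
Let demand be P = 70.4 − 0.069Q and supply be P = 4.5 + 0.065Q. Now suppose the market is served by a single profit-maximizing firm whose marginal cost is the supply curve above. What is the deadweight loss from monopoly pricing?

Competitive equilibrium: 70.4 − 0.069Q = 4.5 + 0.065Q → Q* = 491.791, P* = 36.4664.
Marginal revenue: MR = 70.4 − 0.138Q. Set MR = MC: 70.4 − 0.138Q = 4.5 + 0.065Q → Q_m = 324.6305.
Price P_m = 70.4 − 0.069·324.6305 = 48.0005; MC(Q_m) = 4.5 + 0.065·324.6305 = 25.601.
Competitive Q* = 491.791, so ΔQ = 167.1605; wedge = 48.0005 − 25.601 = 22.3995.
DWL = ½ × 167.1605 × 22.3995 = 1872.16.

1872.16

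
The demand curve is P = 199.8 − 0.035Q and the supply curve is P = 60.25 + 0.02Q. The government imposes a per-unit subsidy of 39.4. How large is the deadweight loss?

Competitive equilibrium: 199.8 − 0.035Q = 60.25 + 0.02Q → Q* = 2537.2727, P* = 110.9955.
The subsidy lowers effective supply by 39.4: P = 20.85 + 0.02Q.
New quantity: 199.8 − 0.035Q = 20.85 + 0.02Q → Q' = 3253.6364.
Overproduction ΔQ = 3253.6364 − 2537.2727 = 716.3637; wedge = subsidy = 39.4.
DWL = ½ × 716.3637 × 39.4 = 14112.36.

14112.36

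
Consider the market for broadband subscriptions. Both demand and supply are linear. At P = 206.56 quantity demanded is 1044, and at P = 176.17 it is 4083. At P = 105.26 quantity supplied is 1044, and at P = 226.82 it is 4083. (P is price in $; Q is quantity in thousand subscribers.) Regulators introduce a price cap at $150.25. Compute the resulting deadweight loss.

Demand slope = (176.17 − 206.56)/(4083 − 1044) = −0.01, so P = 217 − 0.01Q.
Supply slope = (226.82 − 105.26)/(4083 − 1044) = 0.04, so P = 63.5 + 0.04Q.
Competitive equilibrium: 217 − 0.01Q = 63.5 + 0.04Q → Q* = 3070, P* = 186.3.
At the ceiling P = 150.25, quantity supplied = (150.25 − 63.5)/0.04 = 2168.75.
Willingness to pay at Q' = 2168.75: 217 − 0.01·2168.75 = 195.3125.
ΔQ = 3070 − 2168.75 = 901.25; wedge = 195.3125 − 150.25 = 45.0625.
Welfare loss = ½ × 901.25 × 45.0625 = $20306.29 thousand.

$20306.29 thousand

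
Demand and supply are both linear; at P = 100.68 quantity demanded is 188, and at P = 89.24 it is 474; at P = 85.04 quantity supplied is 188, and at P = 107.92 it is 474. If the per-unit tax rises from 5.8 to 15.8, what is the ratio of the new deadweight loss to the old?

Demand slope = (89.24 − 100.68)/(474 − 188) = −0.04, so P = 108.2 − 0.04Q.
Supply slope = (107.92 − 85.04)/(474 − 188) = 0.08, so P = 70 + 0.08Q.
Competitive equilibrium: 108.2 − 0.04Q = 70 + 0.08Q → Q* = 318.3333, P* = 95.4667.
For a per-unit tax t: ΔQ = t/0.12, so DWL = ½·t·(t/0.12) = t²/0.24.
At t = 5.8: DWL = 140.167. At t = 15.8: DWL = 1040.167.
Ratio = (15.8/5.8)² = 7.421.

7.421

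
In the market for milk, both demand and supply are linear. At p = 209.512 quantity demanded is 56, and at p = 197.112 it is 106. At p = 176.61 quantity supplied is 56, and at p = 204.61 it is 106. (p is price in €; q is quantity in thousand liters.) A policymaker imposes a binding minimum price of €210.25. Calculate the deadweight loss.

€771.38 thousand

Demand slope = (197.112 − 209.512)/(106 − 56) = −0.248, so p = 223.4 − 0.248q.
Supply slope = (204.61 − 176.61)/(106 − 56) = 0.56, so p = 145.25 + 0.56q.
Competitive equilibrium: 223.4 − 0.248q = 145.25 + 0.56q → q* = 96.7203, p* = 199.4134.
At the floor p = 210.25, quantity demanded = (223.4 − 210.25)/0.248 = 53.0242.
Sellers' marginal cost at q' = 53.0242: 145.25 + 0.56·53.0242 = 174.9436.
Δq = 96.7203 − 53.0242 = 43.6961; wedge = 210.25 − 174.9436 = 35.3064.
Welfare loss = ½ × 43.6961 × 35.3064 = €771.38 thousand.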